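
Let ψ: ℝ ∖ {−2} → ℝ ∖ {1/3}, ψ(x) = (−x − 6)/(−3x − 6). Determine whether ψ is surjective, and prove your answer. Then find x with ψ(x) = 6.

-30/17

For any y ≠ 1/3, solving y(−3x − 6) = −x − 6 for x gives a well-defined x ≠ −2. So ψ is surjective.
Solving ψ(x) = 6: cross-multiplying gives −x − 6 = 6(−3x − 6), which rearranges to 17x = −30, so x = −30/17.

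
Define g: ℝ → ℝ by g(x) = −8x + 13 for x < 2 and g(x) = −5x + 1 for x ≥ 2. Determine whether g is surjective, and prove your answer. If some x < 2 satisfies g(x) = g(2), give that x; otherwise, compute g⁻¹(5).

1

Both pieces are strictly decreasing (slopes −8 and −5), so each is injective on its own interval.
The left piece maps (−∞, 2) onto (−3, ∞); the right piece maps [2, ∞) onto (−∞, −9].
The union (−3, ∞) ∪ (−∞, −9] omits the interval between −3 and −9; in particular −3 has no preimage. So g is not surjective.
Because the two images are disjoint, no x < 2 has g(x) = g(2), so we compute g⁻¹(5): 5 lies in (−3, ∞), so solve −8x + 13 = 5: x = (5 − 13)/(−8) = 1.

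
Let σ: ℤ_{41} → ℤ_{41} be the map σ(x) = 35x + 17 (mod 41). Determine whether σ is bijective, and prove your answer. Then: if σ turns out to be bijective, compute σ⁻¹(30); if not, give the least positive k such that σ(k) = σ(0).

32

Suppose σ(a) = σ(b) in ℤ_{41}. Then 35a + 17 ≡ 35b + 17 (mod 41), hence 35(a − b) ≡ 0 (mod 41).
Since gcd(35, 41) = 1, 35 is invertible modulo 41, thus a − b ≡ 0 (mod 41), i.e. a = b.
We now compute 35⁻¹ mod 41 explicitly. Euclid's algorithm: 41 = 1·35 + 6, 35 = 5·6 + 5, 6 = 1·5 + 1; back-substituting gives 1 = 34·35 − 29·41, so 35⁻¹ ≡ 34 (mod 41).
For any y ∈ ℤ_{41}, x = 34(y − 17) mod 41 satisfies σ(x) = 35·34(y − 17) + 17 ≡ y (since 35·34 ≡ 1 mod 41). So every y has a preimage.
Therefore σ is bijective.
Since σ is bijective, we find σ⁻¹(30): we need 35x ≡ 30 − 17 ≡ 13 (mod 41). Using 35⁻¹ = 34: x ≡ 34·13 = 442 = 10·41 + 32, so x = 32.
Check: σ(32) = 35·32 + 17 = 1137 = 27·41 + 30 ≡ 30 (mod 41).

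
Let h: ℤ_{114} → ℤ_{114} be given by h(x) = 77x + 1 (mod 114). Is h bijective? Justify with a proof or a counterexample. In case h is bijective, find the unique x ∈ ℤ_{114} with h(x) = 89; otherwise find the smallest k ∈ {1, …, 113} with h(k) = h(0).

50

Recall that injectivity means: for all u, v in the domain, h(u) = h(v) implies u = v.
If h(u) = h(v), then 77u ≡ 77v (mod 114). Because gcd(77, 114) = 1, we may cancel 77 to get u ≡ v (mod 114).
We now compute 77⁻¹ mod 114 explicitly. Euclid's algorithm: 114 = 1·77 + 37, 77 = 2·37 + 3, 37 = 12·3 + 1; back-substituting gives 1 = 77·77 − 52·114, so 77⁻¹ ≡ 77 (mod 114).
Then y ↦ 77(y − 1) is a two-sided inverse to h, so every y ∈ ℤ_{114} has a preimage.
Therefore h is bijective.
Since h is bijective, we find h⁻¹(89): we need 77x ≡ 89 − 1 ≡ 88 (mod 114). Using 77⁻¹ = 77: x ≡ 77·88 = 6776 = 59·114 + 50, so x = 50.
Check: h(50) = 77·50 + 1 = 3851 = 33·114 + 89 ≡ 89 (mod 114).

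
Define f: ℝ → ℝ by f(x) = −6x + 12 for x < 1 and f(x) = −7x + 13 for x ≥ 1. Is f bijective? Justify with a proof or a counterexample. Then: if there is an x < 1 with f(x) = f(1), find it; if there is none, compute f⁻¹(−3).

Both pieces are strictly decreasing (slopes −6 and −7), so each is injective on its own interval.
The left piece maps (−∞, 1) onto (6, ∞); the right piece maps [1, ∞) onto (−∞, 6].
Since 6 = 6, the images partition ℝ: f is injective and surjective, hence bijective.
Because the two images are disjoint, no x < 1 has f(x) = f(1), so we compute f⁻¹(−3): −3 lies in (−∞, 6], so solve −7x + 13 = −3: x = (−3 − 13)/(−7) = 16/7.

16/7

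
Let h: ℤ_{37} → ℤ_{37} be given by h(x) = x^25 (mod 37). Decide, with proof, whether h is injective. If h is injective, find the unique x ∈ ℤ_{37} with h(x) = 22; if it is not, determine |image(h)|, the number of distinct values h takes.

Since 37 is prime, the nonzero elements of ℤ_{37} form a cyclic group of order 36.
As gcd(25, 36) = 1, raising to the 25th power is a bijection on this group: if a^25 ≡ b^25 then (ab^{−1})^25 = 1, and the only element of order dividing gcd(25, 36) = 1 is 1, so a = b.
With h(0) = 0 this makes h injective on all of ℤ_{37}, hence bijective (finite equal-size domain and codomain). In particular h is injective.
Since h is injective, we find the preimage of 22. The inverse of x ↦ x^25 on (ℤ_{37})^× is x ↦ x^13, because 25·13 = 325 = 9·36 + 1 ≡ 1 (mod 36) and x^{36} = 1 for x ≠ 0 (Fermat). So h⁻¹(22) = 22^13 mod 37.
Repeated squaring mod 37: 22^1 ≡ 22, 22^2 ≡ 22² = 484 ≡ 3, 22^4 ≡ 3² = 9, 22^8 ≡ 9² = 81 ≡ 7. Since 13 = 8 + 4 + 1, 22^13 ≡ 7·9·22: 7·9 = 63 ≡ 26, then 26·22 = 572 ≡ 17. So 22^13 ≡ 17 (mod 37).
Hence h⁻¹(22) = 17.

17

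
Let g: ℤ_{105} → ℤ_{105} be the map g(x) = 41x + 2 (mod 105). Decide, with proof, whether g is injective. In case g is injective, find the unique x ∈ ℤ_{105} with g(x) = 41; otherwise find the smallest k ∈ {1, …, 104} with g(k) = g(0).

Recall that g is injective when g(u) = g(v) forces u = v.
If g(u) = g(v), then 41u ≡ 41v (mod 105). Because gcd(41, 105) = 1, we may cancel 41 to get u ≡ v (mod 105).
Hence g is injective.
We now compute 41⁻¹ mod 105 explicitly. Euclid's algorithm: 105 = 2·41 + 23, 41 = 1·23 + 18, 23 = 1·18 + 5, 18 = 3·5 + 3, 5 = 1·3 + 2, 3 = 1·2 + 1; back-substituting gives 1 = 41·41 − 16·105, so 41⁻¹ ≡ 41 (mod 105).
Since g is injective, we find g⁻¹(41): we need 41x ≡ 41 − 2 ≡ 39 (mod 105). Using 41⁻¹ = 41: x ≡ 41·39 = 1599 = 15·105 + 24, so x = 24.
Check: g(24) = 41·24 + 2 = 986 = 9·105 + 41 ≡ 41 (mod 105).

24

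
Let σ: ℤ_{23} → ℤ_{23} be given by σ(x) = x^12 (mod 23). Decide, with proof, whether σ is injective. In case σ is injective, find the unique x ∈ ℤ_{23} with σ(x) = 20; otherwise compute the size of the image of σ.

σ(11): Repeated squaring mod 23: 11^1 ≡ 11, 11^2 ≡ 11² = 121 ≡ 6, 11^4 ≡ 6² = 36 ≡ 13, 11^8 ≡ 13² = 169 ≡ 8. Since 12 = 8 + 4, 11^12 ≡ 8·13: 8·13 = 104 ≡ 12. So 11^12 ≡ 12 (mod 23).
σ(12): Repeated squaring mod 23: 12^1 ≡ 12, 12^2 ≡ 12² = 144 ≡ 6, 12^4 ≡ 6² = 36 ≡ 13, 12^8 ≡ 13² = 169 ≡ 8. Since 12 = 8 + 4, 12^12 ≡ 8·13: 8·13 = 104 ≡ 12. So 12^12 ≡ 12 (mod 23).
So σ(11) = σ(12) = 12 while 11 ≠ 12, therefore σ is not injective.
Since σ is not injective, we determine |image(σ)|. Computing x^12 mod 23 for each x (by repeated squaring, reducing mod 23 at every step), the values σ(0), σ(1), …, σ(22) are: 0, 1, 2, 3, 4, 18, 6, 16, 8, 9, 13, 12, 12, 13, 9, 8, 16, 6, 18, 4, 3, 2, 1.
The distinct values are {0, 1, 2, 3, 4, 6, 8, 9, 12, 13, 16, 18}; there are 12 of them.

12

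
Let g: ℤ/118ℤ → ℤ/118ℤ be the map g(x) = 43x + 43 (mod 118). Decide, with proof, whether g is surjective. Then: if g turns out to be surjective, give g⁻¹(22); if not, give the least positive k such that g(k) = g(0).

Since gcd(43, 118) = 1, 43 is invertible modulo 118. Euclid's algorithm: 118 = 2·43 + 32, 43 = 1·32 + 11, 32 = 2·11 + 10, 11 = 1·10 + 1; back-substituting gives 1 = 11·43 − 4·118, so 43⁻¹ ≡ 11 (mod 118).
Then y ↦ 11(y − 43) is a two-sided inverse to g, so every y ∈ ℤ/118ℤ has a preimage.
So g is surjective.
Since g is surjective, we compute g⁻¹(22): solve 43x + 43 ≡ 22 (mod 118), i.e. 43x ≡ 97 (mod 118).
Multiplying by 43⁻¹ = 11 gives x ≡ 11·97 = 1067 = 9·118 + 5 ≡ 5 (mod 118).
Check: g(5) = 43·5 + 43 = 258 = 2·118 + 22 ≡ 22 (mod 118).

5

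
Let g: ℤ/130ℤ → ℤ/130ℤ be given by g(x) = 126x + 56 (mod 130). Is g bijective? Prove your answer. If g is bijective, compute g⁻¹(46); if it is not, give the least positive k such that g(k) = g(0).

65

We have gcd(126, 130) = 2 > 1. Taking s = 0 and t = 65: g(0) = 56 and g(65) = 126·65 + 56 = 8246 ≡ 56 (mod 130).
So g(0) = g(65) while 0 ≠ 65, therefore g is not injective, hence not bijective.
Since g is not bijective, we find the least positive k with g(k) = g(0): this means 126k ≡ 0 (mod 130), i.e. 130 ∣ 126k. Since gcd(126, 130) = 2, dividing through by 2 this holds exactly when 65 ∣ 63k, and as gcd(63, 65) = 1, exactly when 65 ∣ k.
The smallest positive such k is 65.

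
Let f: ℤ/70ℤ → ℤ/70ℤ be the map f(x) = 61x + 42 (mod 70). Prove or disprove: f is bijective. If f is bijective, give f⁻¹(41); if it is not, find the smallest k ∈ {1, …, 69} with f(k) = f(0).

By definition, injectivity means: for all a, b in the domain, f(a) = f(b) implies a = b.
Suppose f(a) = f(b) in ℤ/70ℤ. Then 61a + 42 ≡ 61b + 42 (mod 70), hence 61(a − b) ≡ 0 (mod 70).
Since gcd(61, 70) = 1, 61 is invertible modulo 70, thus a − b ≡ 0 (mod 70), i.e. a = b.
We now compute 61⁻¹ mod 70 explicitly. Euclid's algorithm: 70 = 1·61 + 9, 61 = 6·9 + 7, 9 = 1·7 + 2, 7 = 3·2 + 1; back-substituting gives 1 = 31·61 − 27·70, so 61⁻¹ ≡ 31 (mod 70).
For any y ∈ ℤ/70ℤ, x = 31(y − 42) mod 70 satisfies f(x) = 61·31(y − 42) + 42 ≡ y (since 61·31 ≡ 1 mod 70). So every y has a preimage.
Therefore f is bijective.
Since f is bijective, we find f⁻¹(41): we need 61x ≡ 41 − 42 ≡ 69 (mod 70). Using 61⁻¹ = 31: x ≡ 31·69 = 2139 = 30·70 + 39, so x = 39.
Check: f(39) = 61·39 + 42 = 2421 = 34·70 + 41 ≡ 41 (mod 70).

39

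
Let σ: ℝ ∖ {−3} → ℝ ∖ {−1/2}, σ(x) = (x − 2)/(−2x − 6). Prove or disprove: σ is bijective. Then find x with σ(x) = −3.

-4

Suppose σ(u) = σ(v). Cross-multiplying: (u − 2)(−2v − 6) = (v − 2)(−2u − 6).
Expanding both sides and cancelling the symmetric terms leaves −10·(u − v) = 0. Since −10 ≠ 0, u = v. Thus σ is injective.
For any y ≠ −1/2, solving y(−2x − 6) = x − 2 for x gives a well-defined x ≠ −3. So σ is surjective.
Thus σ is bijective.
Solving σ(x) = −3: cross-multiplying gives x − 2 = −3(−2x − 6), which rearranges to −5x = 20, so x = −4.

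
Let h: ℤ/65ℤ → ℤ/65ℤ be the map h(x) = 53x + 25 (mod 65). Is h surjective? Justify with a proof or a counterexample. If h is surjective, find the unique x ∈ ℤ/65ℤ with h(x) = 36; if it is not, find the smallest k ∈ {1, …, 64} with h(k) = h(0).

Since gcd(53, 65) = 1, 53 is invertible modulo 65. Euclid's algorithm: 65 = 1·53 + 12, 53 = 4·12 + 5, 12 = 2·5 + 2, 5 = 2·2 + 1; back-substituting gives 1 = 27·53 − 22·65, so 53⁻¹ ≡ 27 (mod 65).
For any y ∈ ℤ/65ℤ, x = 27(y − 25) mod 65 satisfies h(x) = 53·27(y − 25) + 25 ≡ y (since 53·27 ≡ 1 mod 65). So every y has a preimage.
Hence h is surjective.
Since h is surjective, we compute h⁻¹(36): solve 53x + 25 ≡ 36 (mod 65), i.e. 53x ≡ 11 (mod 65).
Multiplying by 53⁻¹ = 27 gives x ≡ 27·11 = 297 = 4·65 + 37 ≡ 37 (mod 65).
Check: h(37) = 53·37 + 25 = 1986 = 30·65 + 36 ≡ 36 (mod 65).

37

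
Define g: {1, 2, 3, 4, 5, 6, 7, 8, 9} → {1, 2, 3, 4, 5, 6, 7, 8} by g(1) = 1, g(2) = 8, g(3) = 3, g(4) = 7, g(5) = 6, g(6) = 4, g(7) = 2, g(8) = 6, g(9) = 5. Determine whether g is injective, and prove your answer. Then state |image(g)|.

8

g(5) = 6 = g(8) with 5 ≠ 8, so g is not injective.
The image of g is {1, 2, 3, 4, 5, 6, 7, 8}, which has 8 elements.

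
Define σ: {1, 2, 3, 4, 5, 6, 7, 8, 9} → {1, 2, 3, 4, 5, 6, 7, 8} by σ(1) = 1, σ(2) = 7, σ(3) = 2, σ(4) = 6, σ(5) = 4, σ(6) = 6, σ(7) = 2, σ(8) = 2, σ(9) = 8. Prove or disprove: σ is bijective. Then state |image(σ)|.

σ(4) = 6 = σ(6) with 4 ≠ 6, so σ is not injective, hence not bijective.
The image of σ is {1, 2, 4, 6, 7, 8}, which has 6 elements.

6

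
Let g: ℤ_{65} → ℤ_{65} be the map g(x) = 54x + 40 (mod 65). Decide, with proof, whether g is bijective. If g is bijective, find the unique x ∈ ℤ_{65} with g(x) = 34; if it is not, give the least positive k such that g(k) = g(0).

Suppose g(x_1) = g(x_2) in ℤ_{65}. Then 54x_1 + 40 ≡ 54x_2 + 40 (mod 65), thus 54(x_1 − x_2) ≡ 0 (mod 65).
Since gcd(54, 65) = 1, 54 is invertible modulo 65, so x_1 − x_2 ≡ 0 (mod 65), i.e. x_1 = x_2.
We now compute 54⁻¹ mod 65 explicitly. Euclid's algorithm: 65 = 1·54 + 11, 54 = 4·11 + 10, 11 = 1·10 + 1; back-substituting gives 1 = 59·54 − 49·65, so 54⁻¹ ≡ 59 (mod 65).
Then y ↦ 59(y − 40) is a two-sided inverse to g, so every y ∈ ℤ_{65} has a preimage.
Hence g is bijective.
Since g is bijective, we compute g⁻¹(34): solve 54x + 40 ≡ 34 (mod 65), i.e. 54x ≡ 59 (mod 65).
Multiplying by 54⁻¹ = 59 gives x ≡ 59·59 = 3481 = 53·65 + 36 ≡ 36 (mod 65).
Check: g(36) = 54·36 + 40 = 1984 = 30·65 + 34 ≡ 34 (mod 65).

36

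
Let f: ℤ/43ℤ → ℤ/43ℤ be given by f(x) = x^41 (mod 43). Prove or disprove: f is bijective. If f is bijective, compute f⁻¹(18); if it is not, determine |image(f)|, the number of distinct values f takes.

Since 43 is prime, the nonzero elements of ℤ/43ℤ form a cyclic group of order 42.
As gcd(41, 42) = 1, raising to the 41st power is a bijection on this group: if s^41 ≡ t^41 then (st^{−1})^41 = 1, and the only element of order dividing gcd(41, 42) = 1 is 1, so s = t.
With f(0) = 0 this makes f injective on all of ℤ/43ℤ, hence bijective (finite equal-size domain and codomain). In particular f is bijective.
Since f is bijective, we find the preimage of 18. The inverse of x ↦ x^41 on (ℤ/43ℤ)^× is x ↦ x^41, because 41·41 = 1681 = 40·42 + 1 ≡ 1 (mod 42) and x^{42} = 1 for x ≠ 0 (Fermat). So f⁻¹(18) = 18^41 mod 43.
Repeated squaring mod 43: 18^1 ≡ 18, 18^2 ≡ 18² = 324 ≡ 23, 18^4 ≡ 23² = 529 ≡ 13, 18^8 ≡ 13² = 169 ≡ 40, 18^16 ≡ 40² = 1600 ≡ 9, 18^32 ≡ 9² = 81 ≡ 38. Since 41 = 32 + 8 + 1, 18^41 ≡ 38·40·18: 38·40 = 1520 ≡ 15, then 15·18 = 270 ≡ 12. So 18^41 ≡ 12 (mod 43).
Hence f⁻¹(18) = 12.

12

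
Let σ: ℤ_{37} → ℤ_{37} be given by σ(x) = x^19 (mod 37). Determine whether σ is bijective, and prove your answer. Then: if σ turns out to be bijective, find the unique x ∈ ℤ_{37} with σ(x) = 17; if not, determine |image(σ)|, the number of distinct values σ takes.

Since 37 is prime, the nonzero elements of ℤ_{37} form a cyclic group of order 36.
As gcd(19, 36) = 1, raising to the 19th power is a bijection on this group: if s^19 ≡ t^19 then (st^{−1})^19 = 1, and the only element of order dividing gcd(19, 36) = 1 is 1, so s = t.
With σ(0) = 0 this makes σ injective on all of ℤ_{37}, hence bijective (finite equal-size domain and codomain). In particular σ is bijective.
Since σ is bijective, we find the preimage of 17. The inverse of x ↦ x^19 on (ℤ_{37})^× is x ↦ x^19, because 19·19 = 361 = 10·36 + 1 ≡ 1 (mod 36) and x^{36} = 1 for x ≠ 0 (Fermat). So σ⁻¹(17) = 17^19 mod 37.
Repeated squaring mod 37: 17^1 ≡ 17, 17^2 ≡ 17² = 289 ≡ 30, 17^4 ≡ 30² = 900 ≡ 12, 17^8 ≡ 12² = 144 ≡ 33, 17^16 ≡ 33² = 1089 ≡ 16. Since 19 = 16 + 2 + 1, 17^19 ≡ 16·30·17: 16·30 = 480 ≡ 36, then 36·17 = 612 ≡ 20. So 17^19 ≡ 20 (mod 37).
Hence σ⁻¹(17) = 20.

20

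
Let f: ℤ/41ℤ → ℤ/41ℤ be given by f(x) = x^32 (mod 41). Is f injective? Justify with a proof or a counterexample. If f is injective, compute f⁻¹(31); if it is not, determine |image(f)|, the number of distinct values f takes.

6

f(1) = 1^32 = 1.
f(3): Repeated squaring mod 41: 3^1 ≡ 3, 3^2 ≡ 3² = 9, 3^4 ≡ 9² = 81 ≡ 40, 3^8 ≡ 40² = 1600 ≡ 1, 3^16 ≡ 1² = 1, 3^32 ≡ 1² = 1. So 3^32 ≡ 1 (mod 41).
So f(1) = f(3) = 1 while 1 ≠ 3, hence f is not injective.
Since f is not injective, we determine |image(f)|. Computing x^32 mod 41 for each x (by repeated squaring, reducing mod 41 at every step), the values f(0), f(1), …, f(40) are: 0, 1, 37, 1, 16, 16, 37, 10, 18, 1, 18, 18, 16, 37, 1, 16, 10, 18, 37, 10, 10, 10, 10, 37, 18, 10, 16, 1, 37, 16, 18, 18, 1, 18, 10, 37, 16, 16, 1, 37, 1.
The distinct values are {0, 1, 10, 16, 18, 37}; there are 6 of them.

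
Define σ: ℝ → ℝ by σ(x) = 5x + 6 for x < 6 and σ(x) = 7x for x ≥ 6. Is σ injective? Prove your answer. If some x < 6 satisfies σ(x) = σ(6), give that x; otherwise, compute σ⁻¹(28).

Both pieces are strictly increasing (slopes 5 and 7), so each is injective on its own interval.
The left piece maps (−∞, 6) onto (−∞, 36); the right piece maps [6, ∞) onto [42, ∞).
These images are disjoint, so no value is attained by both pieces. Therefore σ is injective.
Because the two images are disjoint, no x < 6 has σ(x) = σ(6), so we compute σ⁻¹(28): 28 lies in (−∞, 36), so solve 5x + 6 = 28: x = (28 − 6)/5 = 22/5.

22/5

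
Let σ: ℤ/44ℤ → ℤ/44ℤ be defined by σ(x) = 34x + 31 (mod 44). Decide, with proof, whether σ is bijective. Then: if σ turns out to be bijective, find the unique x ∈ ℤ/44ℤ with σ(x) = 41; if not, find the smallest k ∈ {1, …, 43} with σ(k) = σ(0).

22

We have gcd(34, 44) = 2 > 1. Taking u = 0 and v = 22: σ(0) = 31 and σ(22) = 34·22 + 31 = 779 ≡ 31 (mod 44).
So σ(0) = σ(22) while 0 ≠ 22, thus σ is not injective, hence not bijective.
Since σ is not bijective, we find the least positive k with σ(k) = σ(0): this means 34k ≡ 0 (mod 44), i.e. 44 ∣ 34k. Since gcd(34, 44) = 2, dividing through by 2 this holds exactly when 22 ∣ 17k, and as gcd(17, 22) = 1, exactly when 22 ∣ k.
The smallest positive such k is 22.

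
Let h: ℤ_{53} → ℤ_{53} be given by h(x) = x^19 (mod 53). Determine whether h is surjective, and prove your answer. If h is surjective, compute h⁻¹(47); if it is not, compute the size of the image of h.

Since 53 is prime, the nonzero elements of ℤ_{53} form a cyclic group of order 52.
As gcd(19, 52) = 1, raising to the 19th power is a bijection on this group: if u^19 ≡ v^19 then (uv^{−1})^19 = 1, and the only element of order dividing gcd(19, 52) = 1 is 1, so u = v.
With h(0) = 0 this makes h injective on all of ℤ_{53}, hence bijective (finite equal-size domain and codomain). In particular h is surjective.
Since h is surjective, we find the preimage of 47. The inverse of x ↦ x^19 on (ℤ_{53})^× is x ↦ x^11, because 19·11 = 209 = 4·52 + 1 ≡ 1 (mod 52) and x^{52} = 1 for x ≠ 0 (Fermat). So h⁻¹(47) = 47^11 mod 53.
Repeated squaring mod 53: 47^1 ≡ 47, 47^2 ≡ 47² = 2209 ≡ 36, 47^4 ≡ 36² = 1296 ≡ 24, 47^8 ≡ 24² = 576 ≡ 46. Since 11 = 8 + 2 + 1, 47^11 ≡ 46·36·47: 46·36 = 1656 ≡ 13, then 13·47 = 611 ≡ 28. So 47^11 ≡ 28 (mod 53).
Hence h⁻¹(47) = 28.

28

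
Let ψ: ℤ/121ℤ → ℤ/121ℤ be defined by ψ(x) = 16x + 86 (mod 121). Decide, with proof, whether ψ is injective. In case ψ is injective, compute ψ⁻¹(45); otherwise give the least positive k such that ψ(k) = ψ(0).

5

By definition, ψ is injective if ψ(x_1) = ψ(x_2) implies x_1 = x_2.
Suppose ψ(x_1) = ψ(x_2) in ℤ/121ℤ. Then 16x_1 + 86 ≡ 16x_2 + 86 (mod 121), therefore 16(x_1 − x_2) ≡ 0 (mod 121).
Since gcd(16, 121) = 1, 16 is invertible modulo 121, hence x_1 − x_2 ≡ 0 (mod 121), i.e. x_1 = x_2.
So ψ is injective.
We now compute 16⁻¹ mod 121 explicitly. Euclid's algorithm: 121 = 7·16 + 9, 16 = 1·9 + 7, 9 = 1·7 + 2, 7 = 3·2 + 1; back-substituting gives 1 = 53·16 − 7·121, so 16⁻¹ ≡ 53 (mod 121).
Since ψ is injective, we compute ψ⁻¹(45): solve 16x + 86 ≡ 45 (mod 121), i.e. 16x ≡ 80 (mod 121).
Multiplying by 16⁻¹ = 53 gives x ≡ 53·80 = 4240 = 35·121 + 5 ≡ 5 (mod 121).
Check: ψ(5) = 16·5 + 86 = 166 = 1·121 + 45 ≡ 45 (mod 121).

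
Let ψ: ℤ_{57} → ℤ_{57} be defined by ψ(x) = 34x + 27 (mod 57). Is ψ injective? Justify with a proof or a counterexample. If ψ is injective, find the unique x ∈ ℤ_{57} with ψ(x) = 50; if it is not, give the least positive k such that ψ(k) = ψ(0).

56

If ψ(s) = ψ(t), then 34s ≡ 34t (mod 57). Because gcd(34, 57) = 1, we may cancel 34 to get s ≡ t (mod 57).
Hence ψ is injective.
We now compute 34⁻¹ mod 57 explicitly. Euclid's algorithm: 57 = 1·34 + 23, 34 = 1·23 + 11, 23 = 2·11 + 1; back-substituting gives 1 = 52·34 − 31·57, so 34⁻¹ ≡ 52 (mod 57).
Since ψ is injective, we compute ψ⁻¹(50): solve 34x + 27 ≡ 50 (mod 57), i.e. 34x ≡ 23 (mod 57).
Multiplying by 34⁻¹ = 52 gives x ≡ 52·23 = 1196 = 20·57 + 56 ≡ 56 (mod 57).
Check: ψ(56) = 34·56 + 27 = 1931 = 33·57 + 50 ≡ 50 (mod 57).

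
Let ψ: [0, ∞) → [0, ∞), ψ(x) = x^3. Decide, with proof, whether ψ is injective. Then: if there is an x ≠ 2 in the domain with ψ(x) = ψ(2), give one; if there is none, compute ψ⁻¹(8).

On [0, ∞), x ↦ x^3 is strictly increasing, so ψ(a) = ψ(b) forces a = b. Thus ψ is injective.
Since x ↦ x^3 is strictly increasing on [0, ∞), it is injective there, so no x ≠ 2 in the domain has ψ(x) = ψ(2). We therefore compute ψ⁻¹(8) = 8^{1/3} = 2 (indeed 2^3 = 8).

2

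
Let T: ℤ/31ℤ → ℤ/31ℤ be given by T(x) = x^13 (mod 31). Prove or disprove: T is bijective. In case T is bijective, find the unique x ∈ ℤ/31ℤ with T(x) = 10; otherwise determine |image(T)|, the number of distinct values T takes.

Since 31 is prime, the nonzero elements of ℤ/31ℤ form a cyclic group of order 30.
As gcd(13, 30) = 1, raising to the 13th power is a bijection on this group: if s^13 ≡ t^13 then (st^{−1})^13 = 1, and the only element of order dividing gcd(13, 30) = 1 is 1, so s = t.
With T(0) = 0 this makes T injective on all of ℤ/31ℤ, hence bijective (finite equal-size domain and codomain). In particular T is bijective.
Since T is bijective, we find the preimage of 10. The inverse of x ↦ x^13 on (ℤ/31ℤ)^× is x ↦ x^7, because 13·7 = 91 = 3·30 + 1 ≡ 1 (mod 30) and x^{30} = 1 for x ≠ 0 (Fermat). So T⁻¹(10) = 10^7 mod 31.
Repeated squaring mod 31: 10^1 ≡ 10, 10^2 ≡ 10² = 100 ≡ 7, 10^4 ≡ 7² = 49 ≡ 18. Since 7 = 4 + 2 + 1, 10^7 ≡ 18·7·10: 18·7 = 126 ≡ 2, then 2·10 = 20. So 10^7 ≡ 20 (mod 31).
Hence T⁻¹(10) = 20.

20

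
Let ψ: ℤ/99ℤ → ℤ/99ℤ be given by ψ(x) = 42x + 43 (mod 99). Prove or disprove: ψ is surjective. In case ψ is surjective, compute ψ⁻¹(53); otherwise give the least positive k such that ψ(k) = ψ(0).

Recall: surjectivity means every element of the codomain has a preimage under ψ.
Since gcd(42, 99) = 3, we have 42x ≡ 0 (mod 3) for all x, so ψ(x) ≡ 1 (mod 3).
But 0 ≢ 1 (mod 3), so 0 ∈ ℤ/99ℤ has no preimage. Hence ψ is not surjective.
Since ψ is not surjective, we find the least positive k with ψ(k) = ψ(0): this means 42k ≡ 0 (mod 99), i.e. 99 ∣ 42k. Since gcd(42, 99) = 3, dividing through by 3 this holds exactly when 33 ∣ 14k, and as gcd(14, 33) = 1, exactly when 33 ∣ k.
The smallest positive such k is 33.

33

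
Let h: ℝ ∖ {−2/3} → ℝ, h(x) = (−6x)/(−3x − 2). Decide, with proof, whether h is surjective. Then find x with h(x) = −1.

If h(x) = 2, cross-multiplying gives −3(−6x) = −6(−3x − 2), which simplifies to 0 = 12 — false.  So 2 has no preimage and h is not surjective.
Solving h(x) = −1: cross-multiplying gives −6x = −1(−3x − 2), which rearranges to −9x = 2, so x = −2/9.

-2/9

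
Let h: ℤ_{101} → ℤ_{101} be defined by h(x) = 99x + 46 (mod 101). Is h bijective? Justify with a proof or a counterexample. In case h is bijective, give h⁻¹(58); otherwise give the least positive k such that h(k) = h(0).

Suppose h(u) = h(v) in ℤ_{101}. Then 99u + 46 ≡ 99v + 46 (mod 101), so 99(u − v) ≡ 0 (mod 101).
Since gcd(99, 101) = 1, 99 is invertible modulo 101, thus u − v ≡ 0 (mod 101), i.e. u = v.
We now compute 99⁻¹ mod 101 explicitly. Euclid's algorithm: 101 = 1·99 + 2, 99 = 49·2 + 1; back-substituting gives 1 = 50·99 − 49·101, so 99⁻¹ ≡ 50 (mod 101).
For any y ∈ ℤ_{101}, x = 50(y − 46) mod 101 satisfies h(x) = 99·50(y − 46) + 46 ≡ y (since 99·50 ≡ 1 mod 101). So every y has a preimage.
So h is bijective.
Since h is bijective, we compute h⁻¹(58): solve 99x + 46 ≡ 58 (mod 101), i.e. 99x ≡ 12 (mod 101).
Multiplying by 99⁻¹ = 50 gives x ≡ 50·12 = 600 = 5·101 + 95 ≡ 95 (mod 101).
Check: h(95) = 99·95 + 46 = 9451 = 93·101 + 58 ≡ 58 (mod 101).

95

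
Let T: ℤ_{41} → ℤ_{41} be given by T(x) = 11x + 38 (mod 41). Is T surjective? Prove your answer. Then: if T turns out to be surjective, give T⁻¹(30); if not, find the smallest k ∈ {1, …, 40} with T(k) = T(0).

Since gcd(11, 41) = 1, 11 is invertible modulo 41. Euclid's algorithm: 41 = 3·11 + 8, 11 = 1·8 + 3, 8 = 2·3 + 2, 3 = 1·2 + 1; back-substituting gives 1 = 15·11 − 4·41, so 11⁻¹ ≡ 15 (mod 41).
For any y ∈ ℤ_{41}, x = 15(y − 38) mod 41 satisfies T(x) = 11·15(y − 38) + 38 ≡ y (since 11·15 ≡ 1 mod 41). So every y has a preimage.
Thus T is surjective.
Since T is surjective, we find T⁻¹(30): we need 11x ≡ 30 − 38 ≡ 33 (mod 41). Using 11⁻¹ = 15: x ≡ 15·33 = 495 = 12·41 + 3, so x = 3.
Check: T(3) = 11·3 + 38 = 71 = 1·41 + 30 ≡ 30 (mod 41).

3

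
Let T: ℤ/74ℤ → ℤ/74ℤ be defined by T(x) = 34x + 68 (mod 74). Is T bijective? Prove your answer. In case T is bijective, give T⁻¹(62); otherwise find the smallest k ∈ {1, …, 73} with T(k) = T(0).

We have gcd(34, 74) = 2 > 1. Taking a = 0 and b = 37: T(0) = 68 and T(37) = 34·37 + 68 = 1326 ≡ 68 (mod 74).
So T(0) = T(37) while 0 ≠ 37, therefore T is not injective, hence not bijective.
Since T is not bijective, we find the least positive k with T(k) = T(0): this means 34k ≡ 0 (mod 74), i.e. 74 ∣ 34k. Since gcd(34, 74) = 2, dividing through by 2 this holds exactly when 37 ∣ 17k, and as gcd(17, 37) = 1, exactly when 37 ∣ k.
The smallest positive such k is 37.

37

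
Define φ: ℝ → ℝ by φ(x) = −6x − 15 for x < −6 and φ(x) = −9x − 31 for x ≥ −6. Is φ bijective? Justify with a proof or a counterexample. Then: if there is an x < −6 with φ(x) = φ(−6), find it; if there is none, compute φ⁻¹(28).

Both pieces are strictly decreasing (slopes −6 and −9), so each is injective on its own interval.
The left piece maps (−∞, −6) onto (21, ∞); the right piece maps [−6, ∞) onto (−∞, 23].
These images overlap. In particular φ(−6) = 23 (right piece), and solving −6x − 15 = 23 on the left piece gives x = −19/3 < −6.
So φ(−19/3) = φ(−6) with −19/3 ≠ −6, and φ is not injective, hence not bijective. This x = −19/3 is the requested value below −6.

-19/3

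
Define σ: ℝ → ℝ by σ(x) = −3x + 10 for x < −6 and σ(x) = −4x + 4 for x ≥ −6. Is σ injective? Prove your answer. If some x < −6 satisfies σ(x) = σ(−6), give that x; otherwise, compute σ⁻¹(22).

-9/2

Both pieces are strictly decreasing (slopes −3 and −4), so each is injective on its own interval.
The left piece maps (−∞, −6) onto (28, ∞); the right piece maps [−6, ∞) onto (−∞, 28].
These images are disjoint, so no value is attained by both pieces. Hence σ is injective.
Because the two images are disjoint, no x < −6 has σ(x) = σ(−6), so we compute σ⁻¹(22): 22 lies in (−∞, 28], so solve −4x + 4 = 22: x = (22 − 4)/(−4) = −9/2.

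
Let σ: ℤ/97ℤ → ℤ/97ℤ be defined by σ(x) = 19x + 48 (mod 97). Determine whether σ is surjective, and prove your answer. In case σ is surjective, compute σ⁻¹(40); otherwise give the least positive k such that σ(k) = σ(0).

20

Since gcd(19, 97) = 1, 19 is invertible modulo 97. Euclid's algorithm: 97 = 5·19 + 2, 19 = 9·2 + 1; back-substituting gives 1 = 46·19 − 9·97, so 19⁻¹ ≡ 46 (mod 97).
Then y ↦ 46(y − 48) is a two-sided inverse to σ, so every y ∈ ℤ/97ℤ has a preimage.
So σ is surjective.
Since σ is surjective, we compute σ⁻¹(40): solve 19x + 48 ≡ 40 (mod 97), i.e. 19x ≡ 89 (mod 97).
Multiplying by 19⁻¹ = 46 gives x ≡ 46·89 = 4094 = 42·97 + 20 ≡ 20 (mod 97).
Check: σ(20) = 19·20 + 48 = 428 = 4·97 + 40 ≡ 40 (mod 97).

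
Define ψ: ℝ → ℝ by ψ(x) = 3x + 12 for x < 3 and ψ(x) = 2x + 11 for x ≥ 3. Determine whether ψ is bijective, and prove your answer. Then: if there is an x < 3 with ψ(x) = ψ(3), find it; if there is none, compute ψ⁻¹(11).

Both pieces are strictly increasing (slopes 3 and 2), so each is injective on its own interval.
The left piece maps (−∞, 3) onto (−∞, 21); the right piece maps [3, ∞) onto [17, ∞).
These images overlap. In particular ψ(3) = 17 (right piece), and solving 3x + 12 = 17 on the left piece gives x = 5/3 < 3.
So ψ(5/3) = ψ(3) with 5/3 ≠ 3, and ψ is not injective, hence not bijective. This x = 5/3 is the requested value below 3.

5/3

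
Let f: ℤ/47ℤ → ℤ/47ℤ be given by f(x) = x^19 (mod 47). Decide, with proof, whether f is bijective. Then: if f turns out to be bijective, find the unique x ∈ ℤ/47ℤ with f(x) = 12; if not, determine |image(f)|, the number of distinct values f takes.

Since 47 is prime, the nonzero elements of ℤ/47ℤ form a cyclic group of order 46.
As gcd(19, 46) = 1, raising to the 19th power is a bijection on this group: if s^19 ≡ t^19 then (st^{−1})^19 = 1, and the only element of order dividing gcd(19, 46) = 1 is 1, so s = t.
With f(0) = 0 this makes f injective on all of ℤ/47ℤ, hence bijective (finite equal-size domain and codomain). In particular f is bijective.
Since f is bijective, we find the preimage of 12. The inverse of x ↦ x^19 on (ℤ/47ℤ)^× is x ↦ x^17, because 19·17 = 323 = 7·46 + 1 ≡ 1 (mod 46) and x^{46} = 1 for x ≠ 0 (Fermat). So f⁻¹(12) = 12^17 mod 47.
Repeated squaring mod 47: 12^1 ≡ 12, 12^2 ≡ 12² = 144 ≡ 3, 12^4 ≡ 3² = 9, 12^8 ≡ 9² = 81 ≡ 34, 12^16 ≡ 34² = 1156 ≡ 28. Since 17 = 16 + 1, 12^17 ≡ 28·12: 28·12 = 336 ≡ 7. So 12^17 ≡ 7 (mod 47).
Hence f⁻¹(12) = 7.

7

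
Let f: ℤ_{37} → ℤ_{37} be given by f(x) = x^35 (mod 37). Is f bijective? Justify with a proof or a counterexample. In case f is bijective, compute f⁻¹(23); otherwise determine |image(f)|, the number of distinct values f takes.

29

Since 37 is prime, the nonzero elements of ℤ_{37} form a cyclic group of order 36.
As gcd(35, 36) = 1, raising to the 35th power is a bijection on this group: if a^35 ≡ b^35 then (ab^{−1})^35 = 1, and the only element of order dividing gcd(35, 36) = 1 is 1, so a = b.
With f(0) = 0 this makes f injective on all of ℤ_{37}, hence bijective (finite equal-size domain and codomain). In particular f is bijective.
Since f is bijective, we find the preimage of 23. The inverse of x ↦ x^35 on (ℤ_{37})^× is x ↦ x^35, because 35·35 = 1225 = 34·36 + 1 ≡ 1 (mod 36) and x^{36} = 1 for x ≠ 0 (Fermat). So f⁻¹(23) = 23^35 mod 37.
Repeated squaring mod 37: 23^1 ≡ 23, 23^2 ≡ 23² = 529 ≡ 11, 23^4 ≡ 11² = 121 ≡ 10, 23^8 ≡ 10² = 100 ≡ 26, 23^16 ≡ 26² = 676 ≡ 10, 23^32 ≡ 10² = 100 ≡ 26. Since 35 = 32 + 2 + 1, 23^35 ≡ 26·11·23: 26·11 = 286 ≡ 27, then 27·23 = 621 ≡ 29. So 23^35 ≡ 29 (mod 37).
Hence f⁻¹(23) = 29.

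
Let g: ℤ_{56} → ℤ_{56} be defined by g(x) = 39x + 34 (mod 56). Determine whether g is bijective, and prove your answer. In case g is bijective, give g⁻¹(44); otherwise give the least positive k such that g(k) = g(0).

Suppose g(s) = g(t) in ℤ_{56}. Then 39s + 34 ≡ 39t + 34 (mod 56), thus 39(s − t) ≡ 0 (mod 56).
Since gcd(39, 56) = 1, 39 is invertible modulo 56, so s − t ≡ 0 (mod 56), i.e. s = t.
We now compute 39⁻¹ mod 56 explicitly. Euclid's algorithm: 56 = 1·39 + 17, 39 = 2·17 + 5, 17 = 3·5 + 2, 5 = 2·2 + 1; back-substituting gives 1 = 23·39 − 16·56, so 39⁻¹ ≡ 23 (mod 56).
Then y ↦ 23(y − 34) is a two-sided inverse to g, so every y ∈ ℤ_{56} has a preimage.
Thus g is bijective.
Since g is bijective, we compute g⁻¹(44): solve 39x + 34 ≡ 44 (mod 56), i.e. 39x ≡ 10 (mod 56).
Multiplying by 39⁻¹ = 23 gives x ≡ 23·10 = 230 = 4·56 + 6 ≡ 6 (mod 56).
Check: g(6) = 39·6 + 34 = 268 = 4·56 + 44 ≡ 44 (mod 56).

6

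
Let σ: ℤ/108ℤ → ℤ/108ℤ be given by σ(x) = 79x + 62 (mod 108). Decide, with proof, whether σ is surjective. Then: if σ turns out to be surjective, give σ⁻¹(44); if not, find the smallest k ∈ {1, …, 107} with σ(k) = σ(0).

Since gcd(79, 108) = 1, 79 is invertible modulo 108. Euclid's algorithm: 108 = 1·79 + 29, 79 = 2·29 + 21, 29 = 1·21 + 8, 21 = 2·8 + 5, 8 = 1·5 + 3, 5 = 1·3 + 2, 3 = 1·2 + 1; back-substituting gives 1 = 67·79 − 49·108, so 79⁻¹ ≡ 67 (mod 108).
For any y ∈ ℤ/108ℤ, x = 67(y − 62) mod 108 satisfies σ(x) = 79·67(y − 62) + 62 ≡ y (since 79·67 ≡ 1 mod 108). So every y has a preimage.
Therefore σ is surjective.
Since σ is surjective, we find σ⁻¹(44): we need 79x ≡ 44 − 62 ≡ 90 (mod 108). Using 79⁻¹ = 67: x ≡ 67·90 = 6030 = 55·108 + 90, so x = 90.
Check: σ(90) = 79·90 + 62 = 7172 = 66·108 + 44 ≡ 44 (mod 108).

90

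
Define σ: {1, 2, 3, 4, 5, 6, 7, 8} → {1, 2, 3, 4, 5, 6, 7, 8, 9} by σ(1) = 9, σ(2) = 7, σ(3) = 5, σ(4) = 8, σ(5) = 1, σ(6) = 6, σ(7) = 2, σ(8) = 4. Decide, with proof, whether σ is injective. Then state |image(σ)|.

8

The values σ(1), …, σ(8) are 9, 7, 5, 8, 1, 6, 2, 4 — all distinct.
So σ(s) = σ(t) only when s = t, and σ is injective.
The image of σ is {1, 2, 4, 5, 6, 7, 8, 9}, which has 8 elements.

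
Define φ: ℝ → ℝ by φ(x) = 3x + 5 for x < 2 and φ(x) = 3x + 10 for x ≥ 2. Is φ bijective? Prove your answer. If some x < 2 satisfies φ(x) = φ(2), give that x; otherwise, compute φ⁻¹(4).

Both pieces are strictly increasing (slopes 3 and 3), so each is injective on its own interval.
The left piece maps (−∞, 2) onto (−∞, 11); the right piece maps [2, ∞) onto [16, ∞).
The images leave a gap (11 has no preimage), so φ is not surjective, hence not bijective.
Because the two images are disjoint, no x < 2 has φ(x) = φ(2), so we compute φ⁻¹(4): 4 lies in (−∞, 11), so solve 3x + 5 = 4: x = (4 − 5)/3 = −1/3.

-1/3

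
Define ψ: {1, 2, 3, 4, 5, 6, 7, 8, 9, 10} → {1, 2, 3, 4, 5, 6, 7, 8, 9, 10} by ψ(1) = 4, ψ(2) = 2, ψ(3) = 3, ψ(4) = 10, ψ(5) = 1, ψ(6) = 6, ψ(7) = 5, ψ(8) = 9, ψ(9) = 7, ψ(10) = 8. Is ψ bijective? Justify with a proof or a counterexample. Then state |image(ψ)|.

10

The values 4, 2, 3, 10, 1, 6, 5, 9, 7, 8 are a permutation of {1, 2, 3, 4, 5, 6, 7, 8, 9, 10}: each element appears exactly once.
So ψ is injective and surjective, hence bijective.
The image of ψ is {1, 2, 3, 4, 5, 6, 7, 8, 9, 10}, which has 10 elements.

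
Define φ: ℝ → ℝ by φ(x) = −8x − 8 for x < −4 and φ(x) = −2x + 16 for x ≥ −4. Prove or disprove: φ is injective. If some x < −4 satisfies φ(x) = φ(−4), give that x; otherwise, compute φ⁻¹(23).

Both pieces are strictly decreasing (slopes −8 and −2), so each is injective on its own interval.
The left piece maps (−∞, −4) onto (24, ∞); the right piece maps [−4, ∞) onto (−∞, 24].
These images are disjoint, so no value is attained by both pieces. Therefore φ is injective.
Because the two images are disjoint, no x < −4 has φ(x) = φ(−4), so we compute φ⁻¹(23): 23 lies in (−∞, 24], so solve −2x + 16 = 23: x = (23 − 16)/(−2) = −7/2.

-7/2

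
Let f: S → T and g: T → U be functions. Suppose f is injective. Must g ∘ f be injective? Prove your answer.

not injective

No. Take S = T = U = {0, 1, 2}, f = identity (injective), and g(x) = 0 for every x.
Then (g ∘ f)(0) = 0 = (g ∘ f)(2) with 0 ≠ 2, so g ∘ f is not injective.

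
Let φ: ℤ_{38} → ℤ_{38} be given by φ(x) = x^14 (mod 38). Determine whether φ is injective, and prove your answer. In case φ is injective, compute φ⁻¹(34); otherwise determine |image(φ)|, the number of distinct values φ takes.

φ(18): Repeated squaring mod 38: 18^1 ≡ 18, 18^2 ≡ 18² = 324 ≡ 20, 18^4 ≡ 20² = 400 ≡ 20, 18^8 ≡ 20² = 400 ≡ 20. Since 14 = 8 + 4 + 2, 18^14 ≡ 20·20·20: 20·20 = 400 ≡ 20, then 20·20 = 400 ≡ 20. So 18^14 ≡ 20 (mod 38).
φ(20): Repeated squaring mod 38: 20^1 ≡ 20, 20^2 ≡ 20² = 400 ≡ 20, 20^4 ≡ 20² = 400 ≡ 20, 20^8 ≡ 20² = 400 ≡ 20. Since 14 = 8 + 4 + 2, 20^14 ≡ 20·20·20: 20·20 = 400 ≡ 20, then 20·20 = 400 ≡ 20. So 20^14 ≡ 20 (mod 38).
So φ(18) = φ(20) = 20 while 18 ≠ 20, thus φ is not injective.
Since φ is not injective, we determine |image(φ)|. Computing x^14 mod 38 for each x (by repeated squaring, reducing mod 38 at every step), the values φ(0), φ(1), …, φ(37) are: 0, 1, 6, 23, 36, 9, 24, 11, 26, 35, 16, 7, 30, 5, 28, 17, 4, 25, 20, 19, 20, 25, 4, 17, 28, 5, 30, 7, 16, 35, 26, 11, 24, 9, 36, 23, 6, 1.
The distinct values are {0, 1, 4, 5, 6, 7, 9, 11, 16, 17, 19, 20, 23, 24, 25, 26, 28, 30, 35, 36}; there are 20 of them.

20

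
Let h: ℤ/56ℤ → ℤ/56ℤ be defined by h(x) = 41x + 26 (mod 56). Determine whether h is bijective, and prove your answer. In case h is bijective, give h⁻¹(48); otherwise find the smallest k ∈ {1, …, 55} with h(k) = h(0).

6

Suppose h(x_1) = h(x_2) in ℤ/56ℤ. Then 41x_1 + 26 ≡ 41x_2 + 26 (mod 56), hence 41(x_1 − x_2) ≡ 0 (mod 56).
Since gcd(41, 56) = 1, 41 is invertible modulo 56, therefore x_1 − x_2 ≡ 0 (mod 56), i.e. x_1 = x_2.
We now compute 41⁻¹ mod 56 explicitly. Euclid's algorithm: 56 = 1·41 + 15, 41 = 2·15 + 11, 15 = 1·11 + 4, 11 = 2·4 + 3, 4 = 1·3 + 1; back-substituting gives 1 = 41·41 − 30·56, so 41⁻¹ ≡ 41 (mod 56).
Then y ↦ 41(y − 26) is a two-sided inverse to h, so every y ∈ ℤ/56ℤ has a preimage.
So h is bijective.
Since h is bijective, we find h⁻¹(48): we need 41x ≡ 48 − 26 ≡ 22 (mod 56). Using 41⁻¹ = 41: x ≡ 41·22 = 902 = 16·56 + 6, so x = 6.
Check: h(6) = 41·6 + 26 = 272 = 4·56 + 48 ≡ 48 (mod 56).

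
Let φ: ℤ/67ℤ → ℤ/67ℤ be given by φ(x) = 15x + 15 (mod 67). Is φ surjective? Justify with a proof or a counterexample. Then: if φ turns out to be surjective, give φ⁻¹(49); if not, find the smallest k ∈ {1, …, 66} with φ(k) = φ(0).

By definition, surjectivity means every element of the codomain has a preimage under φ.
Since gcd(15, 67) = 1, 15 is invertible modulo 67. Euclid's algorithm: 67 = 4·15 + 7, 15 = 2·7 + 1; back-substituting gives 1 = 9·15 − 2·67, so 15⁻¹ ≡ 9 (mod 67).
Then y ↦ 9(y − 15) is a two-sided inverse to φ, so every y ∈ ℤ/67ℤ has a preimage.
Therefore φ is surjective.
Since φ is surjective, we find φ⁻¹(49): we need 15x ≡ 49 − 15 ≡ 34 (mod 67). Using 15⁻¹ = 9: x ≡ 9·34 = 306 = 4·67 + 38, so x = 38.
Check: φ(38) = 15·38 + 15 = 585 = 8·67 + 49 ≡ 49 (mod 67).

38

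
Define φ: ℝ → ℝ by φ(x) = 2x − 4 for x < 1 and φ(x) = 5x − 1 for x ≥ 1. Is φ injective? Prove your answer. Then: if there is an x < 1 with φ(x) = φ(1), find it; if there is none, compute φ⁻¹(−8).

Both pieces are strictly increasing (slopes 2 and 5), so each is injective on its own interval.
The left piece maps (−∞, 1) onto (−∞, −2); the right piece maps [1, ∞) onto [4, ∞).
These images are disjoint, so no value is attained by both pieces. Hence φ is injective.
Because the two images are disjoint, no x < 1 has φ(x) = φ(1), so we compute φ⁻¹(−8): −8 lies in (−∞, −2), so solve 2x − 4 = −8: x = (−8 + 4)/2 = −2.

-2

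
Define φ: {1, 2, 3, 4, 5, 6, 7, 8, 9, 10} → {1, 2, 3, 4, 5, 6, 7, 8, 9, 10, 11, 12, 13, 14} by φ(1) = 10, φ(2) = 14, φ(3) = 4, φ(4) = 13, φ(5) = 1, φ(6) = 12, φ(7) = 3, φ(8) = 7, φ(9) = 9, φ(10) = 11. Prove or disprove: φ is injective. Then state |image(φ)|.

The values φ(1), …, φ(10) are 10, 14, 4, 13, 1, 12, 3, 7, 9, 11 — all distinct.
So φ(a) = φ(b) only when a = b, and φ is injective.
The image of φ is {1, 3, 4, 7, 9, 10, 11, 12, 13, 14}, which has 10 elements.

10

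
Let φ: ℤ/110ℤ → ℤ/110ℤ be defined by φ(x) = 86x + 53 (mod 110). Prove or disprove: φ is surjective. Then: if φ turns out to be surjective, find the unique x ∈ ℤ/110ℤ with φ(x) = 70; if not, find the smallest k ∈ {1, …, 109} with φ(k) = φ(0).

55

Since gcd(86, 110) = 2, we have 86x ≡ 0 (mod 2) for all x, so φ(x) ≡ 1 (mod 2).
But 0 ≢ 1 (mod 2), so 0 ∈ ℤ/110ℤ has no preimage. Thus φ is not surjective.
Since φ is not surjective, we find the least positive k with φ(k) = φ(0): this means 86k ≡ 0 (mod 110), i.e. 110 ∣ 86k. Since gcd(86, 110) = 2, dividing through by 2 this holds exactly when 55 ∣ 43k, and as gcd(43, 55) = 1, exactly when 55 ∣ k.
The smallest positive such k is 55.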